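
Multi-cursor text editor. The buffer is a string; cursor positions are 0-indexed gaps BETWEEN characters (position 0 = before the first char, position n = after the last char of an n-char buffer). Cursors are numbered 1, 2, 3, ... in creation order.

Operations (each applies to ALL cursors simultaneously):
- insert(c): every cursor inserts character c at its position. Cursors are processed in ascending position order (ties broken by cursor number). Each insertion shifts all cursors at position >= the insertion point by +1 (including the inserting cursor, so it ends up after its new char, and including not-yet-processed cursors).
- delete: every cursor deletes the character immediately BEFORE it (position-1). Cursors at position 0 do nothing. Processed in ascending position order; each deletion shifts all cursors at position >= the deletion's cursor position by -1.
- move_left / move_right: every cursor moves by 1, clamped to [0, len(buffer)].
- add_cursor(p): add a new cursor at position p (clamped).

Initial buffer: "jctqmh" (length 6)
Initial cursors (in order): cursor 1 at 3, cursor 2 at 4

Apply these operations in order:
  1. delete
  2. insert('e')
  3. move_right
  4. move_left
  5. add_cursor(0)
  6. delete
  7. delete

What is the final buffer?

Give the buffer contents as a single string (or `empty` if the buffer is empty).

After op 1 (delete): buffer="jcmh" (len 4), cursors c1@2 c2@2, authorship ....
After op 2 (insert('e')): buffer="jceemh" (len 6), cursors c1@4 c2@4, authorship ..12..
After op 3 (move_right): buffer="jceemh" (len 6), cursors c1@5 c2@5, authorship ..12..
After op 4 (move_left): buffer="jceemh" (len 6), cursors c1@4 c2@4, authorship ..12..
After op 5 (add_cursor(0)): buffer="jceemh" (len 6), cursors c3@0 c1@4 c2@4, authorship ..12..
After op 6 (delete): buffer="jcmh" (len 4), cursors c3@0 c1@2 c2@2, authorship ....
After op 7 (delete): buffer="mh" (len 2), cursors c1@0 c2@0 c3@0, authorship ..

Answer: mh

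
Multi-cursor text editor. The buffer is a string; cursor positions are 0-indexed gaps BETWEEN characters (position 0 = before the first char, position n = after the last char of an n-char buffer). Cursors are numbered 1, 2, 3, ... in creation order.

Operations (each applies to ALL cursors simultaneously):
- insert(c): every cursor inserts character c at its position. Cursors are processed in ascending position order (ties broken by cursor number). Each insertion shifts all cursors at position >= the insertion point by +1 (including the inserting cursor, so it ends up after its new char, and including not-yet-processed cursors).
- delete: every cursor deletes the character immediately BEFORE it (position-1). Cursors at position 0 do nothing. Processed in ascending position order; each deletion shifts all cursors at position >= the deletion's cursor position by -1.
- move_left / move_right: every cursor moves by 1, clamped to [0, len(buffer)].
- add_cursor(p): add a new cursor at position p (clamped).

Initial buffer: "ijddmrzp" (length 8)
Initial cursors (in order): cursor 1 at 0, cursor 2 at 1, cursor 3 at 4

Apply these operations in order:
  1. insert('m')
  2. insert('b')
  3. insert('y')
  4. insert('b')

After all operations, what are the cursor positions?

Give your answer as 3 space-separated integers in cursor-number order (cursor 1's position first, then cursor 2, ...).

After op 1 (insert('m')): buffer="mimjddmmrzp" (len 11), cursors c1@1 c2@3 c3@7, authorship 1.2...3....
After op 2 (insert('b')): buffer="mbimbjddmbmrzp" (len 14), cursors c1@2 c2@5 c3@10, authorship 11.22...33....
After op 3 (insert('y')): buffer="mbyimbyjddmbymrzp" (len 17), cursors c1@3 c2@7 c3@13, authorship 111.222...333....
After op 4 (insert('b')): buffer="mbybimbybjddmbybmrzp" (len 20), cursors c1@4 c2@9 c3@16, authorship 1111.2222...3333....

Answer: 4 9 16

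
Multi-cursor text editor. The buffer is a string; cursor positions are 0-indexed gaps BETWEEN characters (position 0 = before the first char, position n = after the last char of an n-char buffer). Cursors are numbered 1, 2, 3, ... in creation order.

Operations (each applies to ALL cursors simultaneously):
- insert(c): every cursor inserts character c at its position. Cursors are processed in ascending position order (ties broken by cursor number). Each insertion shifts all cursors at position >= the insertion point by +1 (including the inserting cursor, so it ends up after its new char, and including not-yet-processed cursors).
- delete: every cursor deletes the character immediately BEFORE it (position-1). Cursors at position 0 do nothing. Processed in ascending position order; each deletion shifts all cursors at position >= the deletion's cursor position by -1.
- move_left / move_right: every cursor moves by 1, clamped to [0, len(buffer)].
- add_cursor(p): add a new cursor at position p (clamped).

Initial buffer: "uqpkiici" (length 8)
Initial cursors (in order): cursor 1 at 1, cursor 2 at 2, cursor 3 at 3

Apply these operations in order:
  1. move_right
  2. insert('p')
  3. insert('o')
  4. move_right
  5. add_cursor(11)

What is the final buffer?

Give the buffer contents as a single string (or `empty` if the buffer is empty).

Answer: uqpoppokpoiici

Derivation:
After op 1 (move_right): buffer="uqpkiici" (len 8), cursors c1@2 c2@3 c3@4, authorship ........
After op 2 (insert('p')): buffer="uqpppkpiici" (len 11), cursors c1@3 c2@5 c3@7, authorship ..1.2.3....
After op 3 (insert('o')): buffer="uqpoppokpoiici" (len 14), cursors c1@4 c2@7 c3@10, authorship ..11.22.33....
After op 4 (move_right): buffer="uqpoppokpoiici" (len 14), cursors c1@5 c2@8 c3@11, authorship ..11.22.33....
After op 5 (add_cursor(11)): buffer="uqpoppokpoiici" (len 14), cursors c1@5 c2@8 c3@11 c4@11, authorship ..11.22.33....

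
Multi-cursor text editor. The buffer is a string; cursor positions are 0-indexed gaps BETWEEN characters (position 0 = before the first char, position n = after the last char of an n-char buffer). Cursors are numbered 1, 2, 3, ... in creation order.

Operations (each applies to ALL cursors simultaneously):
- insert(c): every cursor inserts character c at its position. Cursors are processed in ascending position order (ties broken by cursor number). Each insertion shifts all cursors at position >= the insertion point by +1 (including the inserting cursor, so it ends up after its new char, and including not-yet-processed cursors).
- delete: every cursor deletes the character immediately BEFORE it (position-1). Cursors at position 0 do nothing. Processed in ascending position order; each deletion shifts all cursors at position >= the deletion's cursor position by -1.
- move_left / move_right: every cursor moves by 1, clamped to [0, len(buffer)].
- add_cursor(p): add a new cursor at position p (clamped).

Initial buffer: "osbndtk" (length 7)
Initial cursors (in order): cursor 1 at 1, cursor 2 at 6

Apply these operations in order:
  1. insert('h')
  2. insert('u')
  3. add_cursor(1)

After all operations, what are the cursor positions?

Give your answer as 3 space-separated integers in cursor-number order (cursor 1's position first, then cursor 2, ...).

After op 1 (insert('h')): buffer="ohsbndthk" (len 9), cursors c1@2 c2@8, authorship .1.....2.
After op 2 (insert('u')): buffer="ohusbndthuk" (len 11), cursors c1@3 c2@10, authorship .11.....22.
After op 3 (add_cursor(1)): buffer="ohusbndthuk" (len 11), cursors c3@1 c1@3 c2@10, authorship .11.....22.

Answer: 3 10 1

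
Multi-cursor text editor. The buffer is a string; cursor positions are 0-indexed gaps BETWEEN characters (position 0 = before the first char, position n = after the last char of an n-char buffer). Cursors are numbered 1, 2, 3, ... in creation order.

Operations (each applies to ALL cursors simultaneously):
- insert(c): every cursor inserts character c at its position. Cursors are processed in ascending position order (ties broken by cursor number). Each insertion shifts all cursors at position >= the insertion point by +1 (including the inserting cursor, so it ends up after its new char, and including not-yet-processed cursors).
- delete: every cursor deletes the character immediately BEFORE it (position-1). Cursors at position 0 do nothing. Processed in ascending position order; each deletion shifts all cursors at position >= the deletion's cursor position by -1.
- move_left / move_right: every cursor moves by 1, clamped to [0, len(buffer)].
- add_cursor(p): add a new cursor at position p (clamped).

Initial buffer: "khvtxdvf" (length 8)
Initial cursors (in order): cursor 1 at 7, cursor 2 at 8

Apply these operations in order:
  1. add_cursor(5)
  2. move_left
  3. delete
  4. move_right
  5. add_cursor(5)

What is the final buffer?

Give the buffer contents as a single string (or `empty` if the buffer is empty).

Answer: khvxf

Derivation:
After op 1 (add_cursor(5)): buffer="khvtxdvf" (len 8), cursors c3@5 c1@7 c2@8, authorship ........
After op 2 (move_left): buffer="khvtxdvf" (len 8), cursors c3@4 c1@6 c2@7, authorship ........
After op 3 (delete): buffer="khvxf" (len 5), cursors c3@3 c1@4 c2@4, authorship .....
After op 4 (move_right): buffer="khvxf" (len 5), cursors c3@4 c1@5 c2@5, authorship .....
After op 5 (add_cursor(5)): buffer="khvxf" (len 5), cursors c3@4 c1@5 c2@5 c4@5, authorship .....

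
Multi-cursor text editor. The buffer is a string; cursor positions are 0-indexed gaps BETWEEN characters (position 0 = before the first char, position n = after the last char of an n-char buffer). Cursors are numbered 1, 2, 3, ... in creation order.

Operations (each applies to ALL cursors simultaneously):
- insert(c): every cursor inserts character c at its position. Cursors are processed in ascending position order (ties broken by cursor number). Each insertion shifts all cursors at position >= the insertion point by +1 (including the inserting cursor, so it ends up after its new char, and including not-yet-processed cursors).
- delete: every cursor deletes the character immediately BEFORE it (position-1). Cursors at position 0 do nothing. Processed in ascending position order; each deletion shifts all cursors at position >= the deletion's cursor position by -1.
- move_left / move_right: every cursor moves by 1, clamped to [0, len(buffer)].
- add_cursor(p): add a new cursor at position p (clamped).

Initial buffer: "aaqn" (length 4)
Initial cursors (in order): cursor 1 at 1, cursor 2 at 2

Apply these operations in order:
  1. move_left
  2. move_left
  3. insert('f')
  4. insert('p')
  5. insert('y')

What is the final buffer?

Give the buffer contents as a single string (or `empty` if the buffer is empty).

Answer: ffppyyaaqn

Derivation:
After op 1 (move_left): buffer="aaqn" (len 4), cursors c1@0 c2@1, authorship ....
After op 2 (move_left): buffer="aaqn" (len 4), cursors c1@0 c2@0, authorship ....
After op 3 (insert('f')): buffer="ffaaqn" (len 6), cursors c1@2 c2@2, authorship 12....
After op 4 (insert('p')): buffer="ffppaaqn" (len 8), cursors c1@4 c2@4, authorship 1212....
After op 5 (insert('y')): buffer="ffppyyaaqn" (len 10), cursors c1@6 c2@6, authorship 121212....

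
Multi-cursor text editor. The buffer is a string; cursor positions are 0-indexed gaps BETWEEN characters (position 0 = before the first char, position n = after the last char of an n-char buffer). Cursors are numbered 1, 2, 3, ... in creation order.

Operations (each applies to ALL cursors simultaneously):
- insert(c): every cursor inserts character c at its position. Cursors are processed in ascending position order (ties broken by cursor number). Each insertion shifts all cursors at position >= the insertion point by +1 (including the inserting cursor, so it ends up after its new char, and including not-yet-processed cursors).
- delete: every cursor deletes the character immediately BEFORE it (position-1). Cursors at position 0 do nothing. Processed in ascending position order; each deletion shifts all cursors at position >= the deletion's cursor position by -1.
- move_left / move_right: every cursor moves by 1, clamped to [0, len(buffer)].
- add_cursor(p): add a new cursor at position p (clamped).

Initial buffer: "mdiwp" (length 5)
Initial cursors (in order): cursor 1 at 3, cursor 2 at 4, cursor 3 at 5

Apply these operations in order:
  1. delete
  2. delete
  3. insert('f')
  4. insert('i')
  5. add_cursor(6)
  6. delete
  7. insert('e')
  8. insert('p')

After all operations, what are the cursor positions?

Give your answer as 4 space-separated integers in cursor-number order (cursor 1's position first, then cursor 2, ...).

Answer: 10 10 10 10

Derivation:
After op 1 (delete): buffer="md" (len 2), cursors c1@2 c2@2 c3@2, authorship ..
After op 2 (delete): buffer="" (len 0), cursors c1@0 c2@0 c3@0, authorship 
After op 3 (insert('f')): buffer="fff" (len 3), cursors c1@3 c2@3 c3@3, authorship 123
After op 4 (insert('i')): buffer="fffiii" (len 6), cursors c1@6 c2@6 c3@6, authorship 123123
After op 5 (add_cursor(6)): buffer="fffiii" (len 6), cursors c1@6 c2@6 c3@6 c4@6, authorship 123123
After op 6 (delete): buffer="ff" (len 2), cursors c1@2 c2@2 c3@2 c4@2, authorship 12
After op 7 (insert('e')): buffer="ffeeee" (len 6), cursors c1@6 c2@6 c3@6 c4@6, authorship 121234
After op 8 (insert('p')): buffer="ffeeeepppp" (len 10), cursors c1@10 c2@10 c3@10 c4@10, authorship 1212341234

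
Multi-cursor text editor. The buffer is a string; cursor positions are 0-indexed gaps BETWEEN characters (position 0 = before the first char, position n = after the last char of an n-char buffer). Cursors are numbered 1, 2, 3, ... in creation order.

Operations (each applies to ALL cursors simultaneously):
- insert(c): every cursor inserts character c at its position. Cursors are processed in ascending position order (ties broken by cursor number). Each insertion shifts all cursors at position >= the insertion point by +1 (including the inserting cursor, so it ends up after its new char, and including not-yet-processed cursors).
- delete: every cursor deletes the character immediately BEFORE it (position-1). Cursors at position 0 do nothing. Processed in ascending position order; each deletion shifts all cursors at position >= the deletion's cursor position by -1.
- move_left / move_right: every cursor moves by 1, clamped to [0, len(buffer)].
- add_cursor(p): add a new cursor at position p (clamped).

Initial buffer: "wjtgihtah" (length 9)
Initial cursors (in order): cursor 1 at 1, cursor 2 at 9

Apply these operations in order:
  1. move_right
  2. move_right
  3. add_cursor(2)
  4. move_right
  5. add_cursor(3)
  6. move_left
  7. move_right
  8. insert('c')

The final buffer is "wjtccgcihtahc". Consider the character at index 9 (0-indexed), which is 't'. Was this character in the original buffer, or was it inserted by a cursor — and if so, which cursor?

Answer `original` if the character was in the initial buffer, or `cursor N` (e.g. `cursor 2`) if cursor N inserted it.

Answer: original

Derivation:
After op 1 (move_right): buffer="wjtgihtah" (len 9), cursors c1@2 c2@9, authorship .........
After op 2 (move_right): buffer="wjtgihtah" (len 9), cursors c1@3 c2@9, authorship .........
After op 3 (add_cursor(2)): buffer="wjtgihtah" (len 9), cursors c3@2 c1@3 c2@9, authorship .........
After op 4 (move_right): buffer="wjtgihtah" (len 9), cursors c3@3 c1@4 c2@9, authorship .........
After op 5 (add_cursor(3)): buffer="wjtgihtah" (len 9), cursors c3@3 c4@3 c1@4 c2@9, authorship .........
After op 6 (move_left): buffer="wjtgihtah" (len 9), cursors c3@2 c4@2 c1@3 c2@8, authorship .........
After op 7 (move_right): buffer="wjtgihtah" (len 9), cursors c3@3 c4@3 c1@4 c2@9, authorship .........
After op 8 (insert('c')): buffer="wjtccgcihtahc" (len 13), cursors c3@5 c4@5 c1@7 c2@13, authorship ...34.1.....2
Authorship (.=original, N=cursor N): . . . 3 4 . 1 . . . . . 2
Index 9: author = original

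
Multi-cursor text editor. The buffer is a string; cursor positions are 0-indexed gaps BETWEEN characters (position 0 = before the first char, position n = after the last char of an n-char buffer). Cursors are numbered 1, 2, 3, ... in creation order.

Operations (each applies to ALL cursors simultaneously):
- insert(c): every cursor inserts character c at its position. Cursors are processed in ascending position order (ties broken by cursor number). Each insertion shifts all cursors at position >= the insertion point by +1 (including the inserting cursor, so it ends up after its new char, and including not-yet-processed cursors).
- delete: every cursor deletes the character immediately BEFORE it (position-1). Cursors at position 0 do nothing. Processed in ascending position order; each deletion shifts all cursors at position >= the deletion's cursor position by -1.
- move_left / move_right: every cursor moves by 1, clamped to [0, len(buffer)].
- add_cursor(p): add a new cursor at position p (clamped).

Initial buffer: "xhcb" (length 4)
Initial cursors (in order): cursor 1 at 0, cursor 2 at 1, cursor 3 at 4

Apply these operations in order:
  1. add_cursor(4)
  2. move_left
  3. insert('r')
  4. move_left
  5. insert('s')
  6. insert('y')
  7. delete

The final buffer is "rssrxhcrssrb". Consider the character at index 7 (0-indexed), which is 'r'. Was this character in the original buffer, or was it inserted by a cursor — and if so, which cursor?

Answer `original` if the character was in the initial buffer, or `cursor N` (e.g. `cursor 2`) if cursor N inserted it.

After op 1 (add_cursor(4)): buffer="xhcb" (len 4), cursors c1@0 c2@1 c3@4 c4@4, authorship ....
After op 2 (move_left): buffer="xhcb" (len 4), cursors c1@0 c2@0 c3@3 c4@3, authorship ....
After op 3 (insert('r')): buffer="rrxhcrrb" (len 8), cursors c1@2 c2@2 c3@7 c4@7, authorship 12...34.
After op 4 (move_left): buffer="rrxhcrrb" (len 8), cursors c1@1 c2@1 c3@6 c4@6, authorship 12...34.
After op 5 (insert('s')): buffer="rssrxhcrssrb" (len 12), cursors c1@3 c2@3 c3@10 c4@10, authorship 1122...3344.
After op 6 (insert('y')): buffer="rssyyrxhcrssyyrb" (len 16), cursors c1@5 c2@5 c3@14 c4@14, authorship 112122...334344.
After op 7 (delete): buffer="rssrxhcrssrb" (len 12), cursors c1@3 c2@3 c3@10 c4@10, authorship 1122...3344.
Authorship (.=original, N=cursor N): 1 1 2 2 . . . 3 3 4 4 .
Index 7: author = 3

Answer: cursor 3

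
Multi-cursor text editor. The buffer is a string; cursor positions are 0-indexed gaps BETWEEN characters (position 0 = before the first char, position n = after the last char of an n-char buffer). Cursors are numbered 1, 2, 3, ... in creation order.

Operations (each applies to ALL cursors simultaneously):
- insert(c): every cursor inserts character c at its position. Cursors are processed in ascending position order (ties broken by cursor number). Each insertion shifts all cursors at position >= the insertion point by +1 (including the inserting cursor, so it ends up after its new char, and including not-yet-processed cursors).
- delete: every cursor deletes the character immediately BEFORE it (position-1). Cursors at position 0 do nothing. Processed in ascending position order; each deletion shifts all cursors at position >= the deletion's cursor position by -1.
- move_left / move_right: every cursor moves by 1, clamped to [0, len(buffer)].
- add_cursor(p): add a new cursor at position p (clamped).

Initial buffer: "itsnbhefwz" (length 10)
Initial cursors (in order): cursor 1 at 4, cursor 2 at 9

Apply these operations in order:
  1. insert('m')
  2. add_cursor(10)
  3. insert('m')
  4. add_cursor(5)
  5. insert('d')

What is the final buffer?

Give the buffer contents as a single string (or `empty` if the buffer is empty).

After op 1 (insert('m')): buffer="itsnmbhefwmz" (len 12), cursors c1@5 c2@11, authorship ....1.....2.
After op 2 (add_cursor(10)): buffer="itsnmbhefwmz" (len 12), cursors c1@5 c3@10 c2@11, authorship ....1.....2.
After op 3 (insert('m')): buffer="itsnmmbhefwmmmz" (len 15), cursors c1@6 c3@12 c2@14, authorship ....11.....322.
After op 4 (add_cursor(5)): buffer="itsnmmbhefwmmmz" (len 15), cursors c4@5 c1@6 c3@12 c2@14, authorship ....11.....322.
After op 5 (insert('d')): buffer="itsnmdmdbhefwmdmmdz" (len 19), cursors c4@6 c1@8 c3@15 c2@18, authorship ....1411.....33222.

Answer: itsnmdmdbhefwmdmmdz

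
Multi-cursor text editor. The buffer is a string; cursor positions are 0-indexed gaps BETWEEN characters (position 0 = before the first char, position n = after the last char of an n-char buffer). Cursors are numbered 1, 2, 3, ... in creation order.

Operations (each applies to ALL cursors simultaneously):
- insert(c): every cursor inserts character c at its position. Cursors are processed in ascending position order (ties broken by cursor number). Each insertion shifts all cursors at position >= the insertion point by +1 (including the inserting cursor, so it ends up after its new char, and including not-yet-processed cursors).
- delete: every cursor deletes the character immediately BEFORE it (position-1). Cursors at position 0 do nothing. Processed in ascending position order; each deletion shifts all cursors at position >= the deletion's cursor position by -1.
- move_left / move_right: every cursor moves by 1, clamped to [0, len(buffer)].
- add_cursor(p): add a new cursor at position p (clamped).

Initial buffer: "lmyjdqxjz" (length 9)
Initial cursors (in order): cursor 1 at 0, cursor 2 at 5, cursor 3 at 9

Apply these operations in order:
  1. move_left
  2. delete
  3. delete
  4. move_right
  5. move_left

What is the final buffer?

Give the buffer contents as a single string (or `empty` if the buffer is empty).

Answer: lmdqz

Derivation:
After op 1 (move_left): buffer="lmyjdqxjz" (len 9), cursors c1@0 c2@4 c3@8, authorship .........
After op 2 (delete): buffer="lmydqxz" (len 7), cursors c1@0 c2@3 c3@6, authorship .......
After op 3 (delete): buffer="lmdqz" (len 5), cursors c1@0 c2@2 c3@4, authorship .....
After op 4 (move_right): buffer="lmdqz" (len 5), cursors c1@1 c2@3 c3@5, authorship .....
After op 5 (move_left): buffer="lmdqz" (len 5), cursors c1@0 c2@2 c3@4, authorship .....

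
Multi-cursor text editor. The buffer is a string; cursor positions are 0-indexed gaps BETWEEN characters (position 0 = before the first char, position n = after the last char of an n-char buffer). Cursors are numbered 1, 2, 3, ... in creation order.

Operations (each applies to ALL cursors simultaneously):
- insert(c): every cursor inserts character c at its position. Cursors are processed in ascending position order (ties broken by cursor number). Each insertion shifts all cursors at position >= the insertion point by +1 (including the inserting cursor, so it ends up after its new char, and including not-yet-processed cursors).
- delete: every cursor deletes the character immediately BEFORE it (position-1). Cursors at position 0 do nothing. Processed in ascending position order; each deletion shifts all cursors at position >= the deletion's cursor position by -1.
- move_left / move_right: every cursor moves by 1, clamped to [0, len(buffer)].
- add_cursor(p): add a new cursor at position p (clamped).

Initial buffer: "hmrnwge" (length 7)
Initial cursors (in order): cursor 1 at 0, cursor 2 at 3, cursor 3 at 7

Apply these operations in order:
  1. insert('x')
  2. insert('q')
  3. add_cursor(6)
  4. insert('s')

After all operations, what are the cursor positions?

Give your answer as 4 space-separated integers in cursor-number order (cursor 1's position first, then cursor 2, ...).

Answer: 3 10 17 8

Derivation:
After op 1 (insert('x')): buffer="xhmrxnwgex" (len 10), cursors c1@1 c2@5 c3@10, authorship 1...2....3
After op 2 (insert('q')): buffer="xqhmrxqnwgexq" (len 13), cursors c1@2 c2@7 c3@13, authorship 11...22....33
After op 3 (add_cursor(6)): buffer="xqhmrxqnwgexq" (len 13), cursors c1@2 c4@6 c2@7 c3@13, authorship 11...22....33
After op 4 (insert('s')): buffer="xqshmrxsqsnwgexqs" (len 17), cursors c1@3 c4@8 c2@10 c3@17, authorship 111...2422....333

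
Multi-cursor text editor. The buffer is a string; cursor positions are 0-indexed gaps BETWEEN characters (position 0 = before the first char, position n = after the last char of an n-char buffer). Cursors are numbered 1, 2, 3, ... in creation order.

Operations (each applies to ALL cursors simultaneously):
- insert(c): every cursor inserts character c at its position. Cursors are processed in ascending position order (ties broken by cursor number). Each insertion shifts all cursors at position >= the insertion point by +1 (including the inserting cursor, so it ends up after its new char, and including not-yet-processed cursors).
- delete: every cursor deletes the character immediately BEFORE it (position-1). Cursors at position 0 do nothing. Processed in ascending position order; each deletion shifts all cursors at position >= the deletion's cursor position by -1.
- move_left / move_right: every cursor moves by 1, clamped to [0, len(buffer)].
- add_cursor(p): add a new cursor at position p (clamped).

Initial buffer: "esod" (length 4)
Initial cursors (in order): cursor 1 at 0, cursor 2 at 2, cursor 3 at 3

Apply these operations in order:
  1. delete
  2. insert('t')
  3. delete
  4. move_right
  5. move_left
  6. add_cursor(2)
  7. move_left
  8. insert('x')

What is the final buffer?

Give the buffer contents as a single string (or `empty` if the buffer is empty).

After op 1 (delete): buffer="ed" (len 2), cursors c1@0 c2@1 c3@1, authorship ..
After op 2 (insert('t')): buffer="tettd" (len 5), cursors c1@1 c2@4 c3@4, authorship 1.23.
After op 3 (delete): buffer="ed" (len 2), cursors c1@0 c2@1 c3@1, authorship ..
After op 4 (move_right): buffer="ed" (len 2), cursors c1@1 c2@2 c3@2, authorship ..
After op 5 (move_left): buffer="ed" (len 2), cursors c1@0 c2@1 c3@1, authorship ..
After op 6 (add_cursor(2)): buffer="ed" (len 2), cursors c1@0 c2@1 c3@1 c4@2, authorship ..
After op 7 (move_left): buffer="ed" (len 2), cursors c1@0 c2@0 c3@0 c4@1, authorship ..
After op 8 (insert('x')): buffer="xxxexd" (len 6), cursors c1@3 c2@3 c3@3 c4@5, authorship 123.4.

Answer: xxxexd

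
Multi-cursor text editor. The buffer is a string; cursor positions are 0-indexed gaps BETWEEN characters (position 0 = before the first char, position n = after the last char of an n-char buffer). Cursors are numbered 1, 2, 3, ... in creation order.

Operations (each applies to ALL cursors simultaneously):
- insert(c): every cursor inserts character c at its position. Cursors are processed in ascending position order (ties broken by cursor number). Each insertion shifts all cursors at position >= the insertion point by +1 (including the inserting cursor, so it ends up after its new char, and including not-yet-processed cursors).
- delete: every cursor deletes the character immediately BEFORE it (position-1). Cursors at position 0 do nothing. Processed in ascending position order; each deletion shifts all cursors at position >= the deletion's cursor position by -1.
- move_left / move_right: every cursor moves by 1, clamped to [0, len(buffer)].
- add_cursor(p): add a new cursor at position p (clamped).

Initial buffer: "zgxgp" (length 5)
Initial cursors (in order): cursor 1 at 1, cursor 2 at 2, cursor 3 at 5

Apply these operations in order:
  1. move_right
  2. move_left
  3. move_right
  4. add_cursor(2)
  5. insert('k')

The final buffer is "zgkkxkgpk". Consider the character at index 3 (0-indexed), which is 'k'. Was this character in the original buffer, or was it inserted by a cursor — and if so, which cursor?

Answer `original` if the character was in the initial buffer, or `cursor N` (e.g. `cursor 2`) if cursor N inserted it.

Answer: cursor 4

Derivation:
After op 1 (move_right): buffer="zgxgp" (len 5), cursors c1@2 c2@3 c3@5, authorship .....
After op 2 (move_left): buffer="zgxgp" (len 5), cursors c1@1 c2@2 c3@4, authorship .....
After op 3 (move_right): buffer="zgxgp" (len 5), cursors c1@2 c2@3 c3@5, authorship .....
After op 4 (add_cursor(2)): buffer="zgxgp" (len 5), cursors c1@2 c4@2 c2@3 c3@5, authorship .....
After op 5 (insert('k')): buffer="zgkkxkgpk" (len 9), cursors c1@4 c4@4 c2@6 c3@9, authorship ..14.2..3
Authorship (.=original, N=cursor N): . . 1 4 . 2 . . 3
Index 3: author = 4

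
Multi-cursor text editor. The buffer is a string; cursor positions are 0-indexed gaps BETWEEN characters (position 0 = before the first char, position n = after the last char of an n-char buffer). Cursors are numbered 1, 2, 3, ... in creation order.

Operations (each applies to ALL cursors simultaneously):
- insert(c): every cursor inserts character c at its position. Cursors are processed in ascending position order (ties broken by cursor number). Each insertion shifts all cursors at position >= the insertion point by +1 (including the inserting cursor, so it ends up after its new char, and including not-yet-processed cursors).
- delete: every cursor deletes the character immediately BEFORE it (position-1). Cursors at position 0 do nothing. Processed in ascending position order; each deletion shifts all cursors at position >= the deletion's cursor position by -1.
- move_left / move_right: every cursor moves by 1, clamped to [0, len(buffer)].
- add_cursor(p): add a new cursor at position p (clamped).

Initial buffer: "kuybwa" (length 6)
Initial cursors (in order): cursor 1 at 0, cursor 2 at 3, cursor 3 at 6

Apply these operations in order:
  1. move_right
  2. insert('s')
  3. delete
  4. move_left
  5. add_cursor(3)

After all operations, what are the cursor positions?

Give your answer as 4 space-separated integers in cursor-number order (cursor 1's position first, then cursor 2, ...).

After op 1 (move_right): buffer="kuybwa" (len 6), cursors c1@1 c2@4 c3@6, authorship ......
After op 2 (insert('s')): buffer="ksuybswas" (len 9), cursors c1@2 c2@6 c3@9, authorship .1...2..3
After op 3 (delete): buffer="kuybwa" (len 6), cursors c1@1 c2@4 c3@6, authorship ......
After op 4 (move_left): buffer="kuybwa" (len 6), cursors c1@0 c2@3 c3@5, authorship ......
After op 5 (add_cursor(3)): buffer="kuybwa" (len 6), cursors c1@0 c2@3 c4@3 c3@5, authorship ......

Answer: 0 3 5 3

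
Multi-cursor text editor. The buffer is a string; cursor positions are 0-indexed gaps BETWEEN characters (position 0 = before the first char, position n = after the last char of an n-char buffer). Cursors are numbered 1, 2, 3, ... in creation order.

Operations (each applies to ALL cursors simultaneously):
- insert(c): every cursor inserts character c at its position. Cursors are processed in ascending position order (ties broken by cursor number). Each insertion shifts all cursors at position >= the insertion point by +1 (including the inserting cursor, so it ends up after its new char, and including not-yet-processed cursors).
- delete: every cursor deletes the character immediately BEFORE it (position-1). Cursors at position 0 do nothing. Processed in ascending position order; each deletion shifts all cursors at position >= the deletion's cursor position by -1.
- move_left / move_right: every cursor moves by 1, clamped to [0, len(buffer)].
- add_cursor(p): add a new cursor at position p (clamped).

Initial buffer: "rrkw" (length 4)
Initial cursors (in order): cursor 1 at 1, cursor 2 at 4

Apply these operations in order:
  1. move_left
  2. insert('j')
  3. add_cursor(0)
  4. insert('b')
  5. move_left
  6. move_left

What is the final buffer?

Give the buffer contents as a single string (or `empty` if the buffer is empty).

Answer: bjbrrkjbw

Derivation:
After op 1 (move_left): buffer="rrkw" (len 4), cursors c1@0 c2@3, authorship ....
After op 2 (insert('j')): buffer="jrrkjw" (len 6), cursors c1@1 c2@5, authorship 1...2.
After op 3 (add_cursor(0)): buffer="jrrkjw" (len 6), cursors c3@0 c1@1 c2@5, authorship 1...2.
After op 4 (insert('b')): buffer="bjbrrkjbw" (len 9), cursors c3@1 c1@3 c2@8, authorship 311...22.
After op 5 (move_left): buffer="bjbrrkjbw" (len 9), cursors c3@0 c1@2 c2@7, authorship 311...22.
After op 6 (move_left): buffer="bjbrrkjbw" (len 9), cursors c3@0 c1@1 c2@6, authorship 311...22.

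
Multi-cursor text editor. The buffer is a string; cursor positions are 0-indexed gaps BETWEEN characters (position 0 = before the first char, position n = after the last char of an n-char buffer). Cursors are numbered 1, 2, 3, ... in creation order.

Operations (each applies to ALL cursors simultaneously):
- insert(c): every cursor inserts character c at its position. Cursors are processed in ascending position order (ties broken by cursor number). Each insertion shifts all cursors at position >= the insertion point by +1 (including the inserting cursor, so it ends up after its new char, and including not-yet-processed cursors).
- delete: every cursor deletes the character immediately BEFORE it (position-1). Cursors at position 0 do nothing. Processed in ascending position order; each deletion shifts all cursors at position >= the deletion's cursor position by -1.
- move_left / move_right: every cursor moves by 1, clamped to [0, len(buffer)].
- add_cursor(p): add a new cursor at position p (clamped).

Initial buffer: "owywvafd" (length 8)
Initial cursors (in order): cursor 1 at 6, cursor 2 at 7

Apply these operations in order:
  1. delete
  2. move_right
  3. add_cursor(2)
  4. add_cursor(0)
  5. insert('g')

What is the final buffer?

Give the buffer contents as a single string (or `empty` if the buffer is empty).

After op 1 (delete): buffer="owywvd" (len 6), cursors c1@5 c2@5, authorship ......
After op 2 (move_right): buffer="owywvd" (len 6), cursors c1@6 c2@6, authorship ......
After op 3 (add_cursor(2)): buffer="owywvd" (len 6), cursors c3@2 c1@6 c2@6, authorship ......
After op 4 (add_cursor(0)): buffer="owywvd" (len 6), cursors c4@0 c3@2 c1@6 c2@6, authorship ......
After op 5 (insert('g')): buffer="gowgywvdgg" (len 10), cursors c4@1 c3@4 c1@10 c2@10, authorship 4..3....12

Answer: gowgywvdgg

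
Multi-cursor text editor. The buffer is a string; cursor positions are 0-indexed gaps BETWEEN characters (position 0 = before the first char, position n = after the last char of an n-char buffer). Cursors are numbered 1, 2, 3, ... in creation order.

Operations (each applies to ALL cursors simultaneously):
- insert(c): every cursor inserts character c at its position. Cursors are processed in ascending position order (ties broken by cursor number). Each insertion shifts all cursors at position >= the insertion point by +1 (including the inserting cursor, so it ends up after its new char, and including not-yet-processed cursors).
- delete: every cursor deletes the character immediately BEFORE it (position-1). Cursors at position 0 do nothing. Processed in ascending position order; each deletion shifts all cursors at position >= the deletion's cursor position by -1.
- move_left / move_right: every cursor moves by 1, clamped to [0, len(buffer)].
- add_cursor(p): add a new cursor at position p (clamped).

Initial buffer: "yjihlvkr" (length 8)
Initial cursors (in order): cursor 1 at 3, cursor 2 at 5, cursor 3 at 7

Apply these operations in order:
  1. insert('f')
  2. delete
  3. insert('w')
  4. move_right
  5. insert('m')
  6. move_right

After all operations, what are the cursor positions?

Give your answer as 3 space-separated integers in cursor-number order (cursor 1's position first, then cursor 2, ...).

After op 1 (insert('f')): buffer="yjifhlfvkfr" (len 11), cursors c1@4 c2@7 c3@10, authorship ...1..2..3.
After op 2 (delete): buffer="yjihlvkr" (len 8), cursors c1@3 c2@5 c3@7, authorship ........
After op 3 (insert('w')): buffer="yjiwhlwvkwr" (len 11), cursors c1@4 c2@7 c3@10, authorship ...1..2..3.
After op 4 (move_right): buffer="yjiwhlwvkwr" (len 11), cursors c1@5 c2@8 c3@11, authorship ...1..2..3.
After op 5 (insert('m')): buffer="yjiwhmlwvmkwrm" (len 14), cursors c1@6 c2@10 c3@14, authorship ...1.1.2.2.3.3
After op 6 (move_right): buffer="yjiwhmlwvmkwrm" (len 14), cursors c1@7 c2@11 c3@14, authorship ...1.1.2.2.3.3

Answer: 7 11 14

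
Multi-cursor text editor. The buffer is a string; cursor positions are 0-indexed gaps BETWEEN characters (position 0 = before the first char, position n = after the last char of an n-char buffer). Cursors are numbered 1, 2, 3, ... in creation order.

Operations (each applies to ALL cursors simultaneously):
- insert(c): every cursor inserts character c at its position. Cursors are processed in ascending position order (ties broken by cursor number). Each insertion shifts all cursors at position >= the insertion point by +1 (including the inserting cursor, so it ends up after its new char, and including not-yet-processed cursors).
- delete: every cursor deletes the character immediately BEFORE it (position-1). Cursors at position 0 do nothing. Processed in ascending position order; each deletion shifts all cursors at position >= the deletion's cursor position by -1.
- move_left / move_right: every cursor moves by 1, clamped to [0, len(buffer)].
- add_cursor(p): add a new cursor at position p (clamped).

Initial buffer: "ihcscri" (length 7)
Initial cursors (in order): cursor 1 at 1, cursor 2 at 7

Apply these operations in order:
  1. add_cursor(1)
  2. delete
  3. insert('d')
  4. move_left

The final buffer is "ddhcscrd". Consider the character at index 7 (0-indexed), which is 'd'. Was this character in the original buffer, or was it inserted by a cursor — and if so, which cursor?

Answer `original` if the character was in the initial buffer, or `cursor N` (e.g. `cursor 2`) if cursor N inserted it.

After op 1 (add_cursor(1)): buffer="ihcscri" (len 7), cursors c1@1 c3@1 c2@7, authorship .......
After op 2 (delete): buffer="hcscr" (len 5), cursors c1@0 c3@0 c2@5, authorship .....
After op 3 (insert('d')): buffer="ddhcscrd" (len 8), cursors c1@2 c3@2 c2@8, authorship 13.....2
After op 4 (move_left): buffer="ddhcscrd" (len 8), cursors c1@1 c3@1 c2@7, authorship 13.....2
Authorship (.=original, N=cursor N): 1 3 . . . . . 2
Index 7: author = 2

Answer: cursor 2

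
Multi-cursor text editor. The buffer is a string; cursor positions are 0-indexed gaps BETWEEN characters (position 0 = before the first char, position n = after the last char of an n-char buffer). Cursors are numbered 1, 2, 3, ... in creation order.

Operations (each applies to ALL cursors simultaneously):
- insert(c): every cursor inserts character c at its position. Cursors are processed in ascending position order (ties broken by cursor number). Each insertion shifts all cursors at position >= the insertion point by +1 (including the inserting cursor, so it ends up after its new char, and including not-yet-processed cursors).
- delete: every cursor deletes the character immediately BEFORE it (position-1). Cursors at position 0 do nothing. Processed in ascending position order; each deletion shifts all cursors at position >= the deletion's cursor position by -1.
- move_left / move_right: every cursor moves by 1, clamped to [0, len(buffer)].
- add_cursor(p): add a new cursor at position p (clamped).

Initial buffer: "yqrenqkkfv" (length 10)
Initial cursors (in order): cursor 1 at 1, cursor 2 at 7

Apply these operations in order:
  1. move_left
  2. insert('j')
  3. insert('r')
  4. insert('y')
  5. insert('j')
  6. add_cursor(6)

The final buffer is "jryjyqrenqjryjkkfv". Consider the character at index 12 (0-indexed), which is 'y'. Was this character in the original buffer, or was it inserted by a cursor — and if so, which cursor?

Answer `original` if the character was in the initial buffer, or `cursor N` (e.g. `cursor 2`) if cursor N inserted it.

After op 1 (move_left): buffer="yqrenqkkfv" (len 10), cursors c1@0 c2@6, authorship ..........
After op 2 (insert('j')): buffer="jyqrenqjkkfv" (len 12), cursors c1@1 c2@8, authorship 1......2....
After op 3 (insert('r')): buffer="jryqrenqjrkkfv" (len 14), cursors c1@2 c2@10, authorship 11......22....
After op 4 (insert('y')): buffer="jryyqrenqjrykkfv" (len 16), cursors c1@3 c2@12, authorship 111......222....
After op 5 (insert('j')): buffer="jryjyqrenqjryjkkfv" (len 18), cursors c1@4 c2@14, authorship 1111......2222....
After op 6 (add_cursor(6)): buffer="jryjyqrenqjryjkkfv" (len 18), cursors c1@4 c3@6 c2@14, authorship 1111......2222....
Authorship (.=original, N=cursor N): 1 1 1 1 . . . . . . 2 2 2 2 . . . .
Index 12: author = 2

Answer: cursor 2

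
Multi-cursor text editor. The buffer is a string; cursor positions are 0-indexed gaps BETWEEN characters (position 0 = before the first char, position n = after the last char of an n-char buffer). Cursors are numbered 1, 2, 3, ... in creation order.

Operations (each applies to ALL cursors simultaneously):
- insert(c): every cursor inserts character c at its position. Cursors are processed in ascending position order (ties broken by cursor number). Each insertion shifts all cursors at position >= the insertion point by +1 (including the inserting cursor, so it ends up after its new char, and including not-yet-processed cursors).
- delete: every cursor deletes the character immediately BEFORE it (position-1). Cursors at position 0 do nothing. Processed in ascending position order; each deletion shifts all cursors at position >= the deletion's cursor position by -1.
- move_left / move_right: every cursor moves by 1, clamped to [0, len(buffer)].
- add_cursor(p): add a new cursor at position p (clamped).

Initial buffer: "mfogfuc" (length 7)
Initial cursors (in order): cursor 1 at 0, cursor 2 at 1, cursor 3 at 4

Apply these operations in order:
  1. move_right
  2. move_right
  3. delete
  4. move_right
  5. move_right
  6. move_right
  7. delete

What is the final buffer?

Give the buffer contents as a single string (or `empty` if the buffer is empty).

Answer: m

Derivation:
After op 1 (move_right): buffer="mfogfuc" (len 7), cursors c1@1 c2@2 c3@5, authorship .......
After op 2 (move_right): buffer="mfogfuc" (len 7), cursors c1@2 c2@3 c3@6, authorship .......
After op 3 (delete): buffer="mgfc" (len 4), cursors c1@1 c2@1 c3@3, authorship ....
After op 4 (move_right): buffer="mgfc" (len 4), cursors c1@2 c2@2 c3@4, authorship ....
After op 5 (move_right): buffer="mgfc" (len 4), cursors c1@3 c2@3 c3@4, authorship ....
After op 6 (move_right): buffer="mgfc" (len 4), cursors c1@4 c2@4 c3@4, authorship ....
After op 7 (delete): buffer="m" (len 1), cursors c1@1 c2@1 c3@1, authorship .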